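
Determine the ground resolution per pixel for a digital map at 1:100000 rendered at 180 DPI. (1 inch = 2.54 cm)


pixel_cm = 2.54 / 180 ≈ 0.014111 cm
ground = pixel_cm * 100000 / 100 = 2.54 * 100000 / (180 * 100) = 254000 / 18000 ≈ 14.11 m

14.11 m


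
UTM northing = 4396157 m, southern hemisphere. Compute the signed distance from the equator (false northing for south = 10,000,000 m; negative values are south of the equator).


For southern: actual = 4396157 - 10000000 = -5603843 m

-5603843 m


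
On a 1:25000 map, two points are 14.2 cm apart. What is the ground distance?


ground = 14.2 cm * 25000 / 100 = 3550.0 m = 3.55 km

3.55 km


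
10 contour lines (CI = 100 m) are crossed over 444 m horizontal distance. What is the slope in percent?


elevation change = 10 * 100 = 1000 m
slope = 1000 / 444 * 100 = 225.2%

225.2%


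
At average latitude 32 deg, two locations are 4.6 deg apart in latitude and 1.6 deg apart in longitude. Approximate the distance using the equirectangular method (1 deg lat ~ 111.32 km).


dlat_km = 4.6 * 111.32 = 512.072
dlon_km = 1.6 * 111.32 * cos(32) ≈ 151.048
dist = sqrt(512.072^2 + 151.048^2) ≈ 533.9 km

533.9 km


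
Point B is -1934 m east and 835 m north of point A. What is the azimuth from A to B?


az = atan2(-1934, 835) = -66.6 deg
adjusted to 0-360: 293.4 degrees

293.4 degrees


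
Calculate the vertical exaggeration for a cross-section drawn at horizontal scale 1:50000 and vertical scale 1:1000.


VE = horizontal_scale / vertical_scale = 50000 / 1000 = 50.0

50.0x


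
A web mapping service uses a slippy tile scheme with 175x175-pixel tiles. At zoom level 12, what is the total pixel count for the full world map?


tiles per axis = 2^12 = 4096
total tiles = 4096^2 = 16777216
pixels per axis = 4096 * 175 = 716800
total pixels = 716800^2 = 513802240000

513802240000 pixels


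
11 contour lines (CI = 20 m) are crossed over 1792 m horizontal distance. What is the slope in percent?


elevation change = 11 * 20 = 220 m
slope = 220 / 1792 * 100 = 12.3%

12.3%


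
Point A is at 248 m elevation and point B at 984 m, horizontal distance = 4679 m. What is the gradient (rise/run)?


gradient = (984 - 248) / 4679 = 736 / 4679 = 0.1573

0.1573


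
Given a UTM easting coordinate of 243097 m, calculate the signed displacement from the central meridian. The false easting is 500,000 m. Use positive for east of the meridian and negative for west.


displacement = 243097 - 500000 = -256903 m

-256903 m


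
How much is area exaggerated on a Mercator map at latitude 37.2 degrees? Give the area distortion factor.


area_distortion = 1/cos^2(37.2) = 1.576

1.576


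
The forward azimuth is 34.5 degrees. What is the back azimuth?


back azimuth = (34.5 + 180) mod 360 = 214.5 degrees

214.5 degrees


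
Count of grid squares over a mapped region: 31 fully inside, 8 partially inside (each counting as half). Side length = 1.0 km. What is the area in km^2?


effective squares = 31 + 8 * 0.5 = 35.0
area = 35.0 * 1.0 = 35.0 km^2

35.0 km^2


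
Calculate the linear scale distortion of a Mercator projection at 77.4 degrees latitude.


SF = 1 / cos(77.4) = 1 / 0.218143 = 4.584

4.584


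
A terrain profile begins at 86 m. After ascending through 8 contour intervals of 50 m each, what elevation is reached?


elevation = 86 + 8 * 50 = 486 m

486 m


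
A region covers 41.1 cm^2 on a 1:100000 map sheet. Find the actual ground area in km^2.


ground_area = 41.1 * (100000/100)^2 = 41100000.0 m^2 = 41.1 km^2

41.1 km^2


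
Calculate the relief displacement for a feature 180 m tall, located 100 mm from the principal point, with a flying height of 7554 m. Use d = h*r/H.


d = h * r / H = 180 * 100 / 7554 = 2.38 mm

2.38 mm


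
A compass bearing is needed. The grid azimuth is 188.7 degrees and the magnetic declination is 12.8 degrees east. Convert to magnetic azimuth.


magnetic azimuth = grid azimuth - declination (east +ve)
mag_az = 188.7 - 12.8 = 175.9 degrees

175.9 degrees


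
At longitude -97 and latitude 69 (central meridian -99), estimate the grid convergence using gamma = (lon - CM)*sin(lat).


gamma = (-97 - -99) * sin(69) = 2 * 0.93358 = 1.867 degrees

1.867 degrees


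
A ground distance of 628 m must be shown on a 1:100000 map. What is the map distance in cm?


map_cm = 628 * 100 / 100000 = 0.628 cm ≈ 0.63 cm

0.63 cm


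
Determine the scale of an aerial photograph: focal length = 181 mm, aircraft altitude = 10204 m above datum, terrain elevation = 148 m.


scale = f / (H - h) = 181 mm / 10056 m = 181 / 10056000 = 1:55558

1:55558


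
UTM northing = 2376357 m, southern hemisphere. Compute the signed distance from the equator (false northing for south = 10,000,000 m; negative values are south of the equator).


For southern: actual = 2376357 - 10000000 = -7623643 m

-7623643 m


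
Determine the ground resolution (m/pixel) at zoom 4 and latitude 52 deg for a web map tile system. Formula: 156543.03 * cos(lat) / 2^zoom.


res = 156543.03 * cos(52) / 2^4 = 156543.03 * 0.61566148 / 16 = 6023.59 m/pixel

6023.59 m/pixel


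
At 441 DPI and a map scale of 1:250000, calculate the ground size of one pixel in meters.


pixel_cm = 2.54 / 441 ≈ 0.00576 cm
ground = pixel_cm * 250000 / 100 = 2.54 * 250000 / (441 * 100) = 635000 / 44100 ≈ 14.4 m

14.4 m


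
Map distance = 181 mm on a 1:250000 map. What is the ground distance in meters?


ground = 181 mm * 250000 / 1000 = 45250.0 m

45250.0 m


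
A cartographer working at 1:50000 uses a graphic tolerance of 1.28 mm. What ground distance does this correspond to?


ground = 1.28 mm * 50000 / 1000 = 64.0 m

64.0 m


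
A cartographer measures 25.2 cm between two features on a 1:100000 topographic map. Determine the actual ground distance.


ground = 25.2 cm * 100000 / 100 = 25200.0 m = 25.2 km

25.2 km


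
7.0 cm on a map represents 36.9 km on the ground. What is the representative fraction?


ground = 36.9 km = 3690000 cm; RF denominator = ground / map = 3690000 / 7.0 ≈ 527143; RF = 1:527143

1:527143


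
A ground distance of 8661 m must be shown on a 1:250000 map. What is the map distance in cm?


map_cm = 8661 * 100 / 250000 = 3.4644 cm ≈ 3.46 cm

3.46 cm


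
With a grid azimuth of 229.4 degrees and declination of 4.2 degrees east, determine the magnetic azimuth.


magnetic azimuth = grid azimuth - declination (east +ve)
mag_az = 229.4 - 4.2 = 225.2 degrees

225.2 degrees


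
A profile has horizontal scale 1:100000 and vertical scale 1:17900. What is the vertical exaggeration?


VE = horizontal_scale / vertical_scale = 100000 / 17900 ≈ 5.6

5.6x


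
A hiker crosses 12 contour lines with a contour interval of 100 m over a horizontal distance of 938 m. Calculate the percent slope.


elevation change = 12 * 100 = 1200 m
slope = 1200 / 938 * 100 = 127.9%

127.9%


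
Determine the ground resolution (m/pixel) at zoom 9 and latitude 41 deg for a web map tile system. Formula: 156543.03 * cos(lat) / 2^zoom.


res = 156543.03 * cos(41) / 2^9 = 156543.03 * 0.75470958 / 512 = 230.75 m/pixel

230.75 m/pixel


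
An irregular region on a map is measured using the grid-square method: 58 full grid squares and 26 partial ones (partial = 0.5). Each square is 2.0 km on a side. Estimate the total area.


effective squares = 58 + 26 * 0.5 = 71.0
area = 71.0 * 4.0 = 284.0 km^2

284.0 km^2


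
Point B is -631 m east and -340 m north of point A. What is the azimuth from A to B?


az = atan2(-631, -340) = -118.3 deg
adjusted to 0-360: 241.7 degrees

241.7 degrees


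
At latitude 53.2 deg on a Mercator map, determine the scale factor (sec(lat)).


SF = 1 / cos(53.2) = 1 / 0.599024 = 1.669

1.669


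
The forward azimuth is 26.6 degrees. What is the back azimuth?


back azimuth = (26.6 + 180) mod 360 = 206.6 degrees

206.6 degrees


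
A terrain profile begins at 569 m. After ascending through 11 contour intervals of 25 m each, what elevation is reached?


elevation = 569 + 11 * 25 = 844 m

844 m


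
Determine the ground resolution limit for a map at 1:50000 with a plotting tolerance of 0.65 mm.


ground = 0.65 mm * 50000 / 1000 = 32.5 m

32.5 m


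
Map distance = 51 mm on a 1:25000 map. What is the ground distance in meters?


ground = 51 mm * 25000 / 1000 = 1275.0 m

1275.0 m


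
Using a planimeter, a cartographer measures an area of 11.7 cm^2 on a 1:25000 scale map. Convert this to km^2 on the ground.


ground_area = 11.7 * (25000/100)^2 = 731250.0 m^2 = 0.73125 km^2 ≈ 0.731 km^2

0.731 km^2


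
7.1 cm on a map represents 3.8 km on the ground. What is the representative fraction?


ground = 3.8 km = 380000 cm; RF denominator = ground / map = 380000 / 7.1 ≈ 53521; RF = 1:53521

1:53521


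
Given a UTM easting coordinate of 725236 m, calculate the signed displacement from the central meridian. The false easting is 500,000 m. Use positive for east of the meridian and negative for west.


displacement = 725236 - 500000 = 225236 m

225236 m


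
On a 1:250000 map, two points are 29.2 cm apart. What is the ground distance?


ground = 29.2 cm * 250000 / 100 = 73000.0 m = 73.0 km

73.0 km


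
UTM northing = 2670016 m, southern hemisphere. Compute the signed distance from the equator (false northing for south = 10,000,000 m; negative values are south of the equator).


For southern: actual = 2670016 - 10000000 = -7329984 m

-7329984 m


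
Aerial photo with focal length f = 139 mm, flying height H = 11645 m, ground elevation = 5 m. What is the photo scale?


scale = f / (H - h) = 139 mm / 11640 m = 139 / 11640000 = 1:83741

1:83741


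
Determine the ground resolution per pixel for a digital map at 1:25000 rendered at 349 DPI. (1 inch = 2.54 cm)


pixel_cm = 2.54 / 349 ≈ 0.007278 cm
ground = pixel_cm * 25000 / 100 = 2.54 * 25000 / (349 * 100) = 63500 / 34900 ≈ 1.82 m

1.82 m


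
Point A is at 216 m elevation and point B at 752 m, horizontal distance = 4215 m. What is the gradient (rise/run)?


gradient = (752 - 216) / 4215 = 536 / 4215 = 0.1272

0.1272


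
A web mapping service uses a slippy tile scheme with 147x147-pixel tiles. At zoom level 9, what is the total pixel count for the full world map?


tiles per axis = 2^9 = 512
total tiles = 512^2 = 262144
pixels per axis = 512 * 147 = 75264
total pixels = 75264^2 = 5664669696

5664669696 pixels


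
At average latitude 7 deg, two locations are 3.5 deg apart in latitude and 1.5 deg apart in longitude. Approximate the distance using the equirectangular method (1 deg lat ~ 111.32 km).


dlat_km = 3.5 * 111.32 = 389.62
dlon_km = 1.5 * 111.32 * cos(7) ≈ 165.735
dist = sqrt(389.62^2 + 165.735^2) ≈ 423.4 km

423.4 km


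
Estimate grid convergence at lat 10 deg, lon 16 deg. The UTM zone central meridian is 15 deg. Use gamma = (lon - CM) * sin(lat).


gamma = (16 - 15) * sin(10) = 1 * 0.173648 = 0.174 degrees

0.174 degrees


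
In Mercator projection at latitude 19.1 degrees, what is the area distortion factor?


area_distortion = 1/cos^2(19.1) = 1.12

1.12


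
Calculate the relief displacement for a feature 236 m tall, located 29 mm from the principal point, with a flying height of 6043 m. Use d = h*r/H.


d = h * r / H = 236 * 29 / 6043 = 1.13 mm

1.13 mm


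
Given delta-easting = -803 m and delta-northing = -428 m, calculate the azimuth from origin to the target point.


az = atan2(-803, -428) = -118.1 deg
adjusted to 0-360: 241.9 degrees

241.9 degrees


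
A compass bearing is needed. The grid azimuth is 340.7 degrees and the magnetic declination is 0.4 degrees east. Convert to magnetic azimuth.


magnetic azimuth = grid azimuth - declination (east +ve)
mag_az = 340.7 - 0.4 = 340.3 degrees

340.3 degrees


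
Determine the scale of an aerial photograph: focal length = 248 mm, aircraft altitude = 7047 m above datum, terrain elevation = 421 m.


scale = f / (H - h) = 248 mm / 6626 m = 248 / 6626000 = 1:26718

1:26718


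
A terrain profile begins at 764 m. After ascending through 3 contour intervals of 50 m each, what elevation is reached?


elevation = 764 + 3 * 50 = 914 m

914 m


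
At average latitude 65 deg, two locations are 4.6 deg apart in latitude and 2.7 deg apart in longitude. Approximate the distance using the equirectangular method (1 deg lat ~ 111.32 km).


dlat_km = 4.6 * 111.32 = 512.072
dlon_km = 2.7 * 111.32 * cos(65) ≈ 127.024
dist = sqrt(512.072^2 + 127.024^2) ≈ 527.6 km

527.6 km


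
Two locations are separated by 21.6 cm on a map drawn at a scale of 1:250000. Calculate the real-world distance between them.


ground = 21.6 cm * 250000 / 100 = 54000.0 m = 54.0 km

54.0 km


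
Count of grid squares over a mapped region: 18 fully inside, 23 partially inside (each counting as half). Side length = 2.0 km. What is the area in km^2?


effective squares = 18 + 23 * 0.5 = 29.5
area = 29.5 * 4.0 = 118.0 km^2

118.0 km^2


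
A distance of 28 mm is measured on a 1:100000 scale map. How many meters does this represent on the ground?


ground = 28 mm * 100000 / 1000 = 2800.0 m

2800.0 m


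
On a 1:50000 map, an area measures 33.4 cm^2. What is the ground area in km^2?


ground_area = 33.4 * (50000/100)^2 = 8350000.0 m^2 = 8.35 km^2

8.35 km^2


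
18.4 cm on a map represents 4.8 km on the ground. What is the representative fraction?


ground = 4.8 km = 480000 cm; RF denominator = ground / map = 480000 / 18.4 ≈ 26087; RF = 1:26087

1:26087


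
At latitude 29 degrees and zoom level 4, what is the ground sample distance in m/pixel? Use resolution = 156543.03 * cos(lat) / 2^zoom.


res = 156543.03 * cos(29) / 2^4 = 156543.03 * 0.87461971 / 16 = 8557.23 m/pixel

8557.23 m/pixel


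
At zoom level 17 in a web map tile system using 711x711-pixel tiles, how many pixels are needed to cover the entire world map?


tiles per axis = 2^17 = 131072
total tiles = 131072^2 = 17179869184
pixels per axis = 131072 * 711 = 93192192
total pixels = 93192192^2 = 8684784649764864

8684784649764864 pixels


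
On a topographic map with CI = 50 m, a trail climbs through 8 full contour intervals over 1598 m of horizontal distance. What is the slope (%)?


elevation change = 8 * 50 = 400 m
slope = 400 / 1598 * 100 = 25.0%

25.0%


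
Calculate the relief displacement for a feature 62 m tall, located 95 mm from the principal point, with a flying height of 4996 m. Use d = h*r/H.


d = h * r / H = 62 * 95 / 4996 = 1.18 mm

1.18 mm


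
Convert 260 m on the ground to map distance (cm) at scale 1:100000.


map_cm = 260 * 100 / 100000 = 0.26 cm

0.26 cm


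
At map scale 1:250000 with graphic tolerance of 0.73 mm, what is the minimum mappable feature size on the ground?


ground = 0.73 mm * 250000 / 1000 = 182.5 m

182.5 m


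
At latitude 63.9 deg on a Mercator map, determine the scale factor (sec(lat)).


SF = 1 / cos(63.9) = 1 / 0.439939 = 2.273

2.273


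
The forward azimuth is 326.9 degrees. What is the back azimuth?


back azimuth = (326.9 + 180) mod 360 = 146.9 degrees

146.9 degrees


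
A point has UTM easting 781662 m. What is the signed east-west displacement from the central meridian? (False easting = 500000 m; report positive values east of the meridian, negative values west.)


displacement = 781662 - 500000 = 281662 m

281662 m


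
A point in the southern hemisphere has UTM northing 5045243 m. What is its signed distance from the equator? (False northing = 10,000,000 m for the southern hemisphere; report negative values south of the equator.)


For southern: actual = 5045243 - 10000000 = -4954757 m

-4954757 m


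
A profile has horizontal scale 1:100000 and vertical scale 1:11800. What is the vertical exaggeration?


VE = horizontal_scale / vertical_scale = 100000 / 11800 ≈ 8.5

8.5x


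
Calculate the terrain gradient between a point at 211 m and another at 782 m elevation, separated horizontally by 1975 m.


gradient = (782 - 211) / 1975 = 571 / 1975 = 0.2891

0.2891


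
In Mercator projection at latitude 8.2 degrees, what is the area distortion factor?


area_distortion = 1/cos^2(8.2) = 1.021

1.021


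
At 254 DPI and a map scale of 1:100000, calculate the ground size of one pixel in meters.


pixel_cm = 2.54 / 254 = 0.01 cm
ground = pixel_cm * 100000 / 100 = 2.54 * 100000 / (254 * 100) = 254000 / 25400 = 10.0 m

10.0 m


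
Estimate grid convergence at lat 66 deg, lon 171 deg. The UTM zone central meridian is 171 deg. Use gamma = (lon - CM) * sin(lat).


gamma = (171 - 171) * sin(66) = 0 * 0.913545 = 0.0 degrees

0.0 degrees


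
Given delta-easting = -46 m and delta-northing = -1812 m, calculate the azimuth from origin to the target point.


az = atan2(-46, -1812) = -178.5 deg
adjusted to 0-360: 181.5 degrees

181.5 degrees


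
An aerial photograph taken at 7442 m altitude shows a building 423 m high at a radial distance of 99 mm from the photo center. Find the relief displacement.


d = h * r / H = 423 * 99 / 7442 = 5.63 mm

5.63 mm


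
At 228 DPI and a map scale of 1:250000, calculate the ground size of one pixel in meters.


pixel_cm = 2.54 / 228 ≈ 0.01114 cm
ground = pixel_cm * 250000 / 100 = 2.54 * 250000 / (228 * 100) = 635000 / 22800 ≈ 27.85 m

27.85 m


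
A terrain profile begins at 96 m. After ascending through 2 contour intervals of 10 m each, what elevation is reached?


elevation = 96 + 2 * 10 = 116 m

116 m


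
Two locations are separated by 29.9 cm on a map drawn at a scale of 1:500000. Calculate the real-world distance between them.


ground = 29.9 cm * 500000 / 100 = 149500.0 m = 149.5 km

149.5 km


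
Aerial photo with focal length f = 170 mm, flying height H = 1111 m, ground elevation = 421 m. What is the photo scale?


scale = f / (H - h) = 170 mm / 690 m = 170 / 690000 = 1:4059

1:4059


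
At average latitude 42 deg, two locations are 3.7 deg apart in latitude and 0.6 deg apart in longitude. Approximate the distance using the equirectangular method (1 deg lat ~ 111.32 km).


dlat_km = 3.7 * 111.32 = 411.884
dlon_km = 0.6 * 111.32 * cos(42) ≈ 49.636
dist = sqrt(411.884^2 + 49.636^2) ≈ 414.9 km

414.9 km


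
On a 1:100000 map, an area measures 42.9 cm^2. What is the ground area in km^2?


ground_area = 42.9 * (100000/100)^2 = 42900000.0 m^2 = 42.9 km^2

42.9 km^2


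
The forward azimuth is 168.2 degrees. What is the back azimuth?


back azimuth = (168.2 + 180) mod 360 = 348.2 degrees

348.2 degrees


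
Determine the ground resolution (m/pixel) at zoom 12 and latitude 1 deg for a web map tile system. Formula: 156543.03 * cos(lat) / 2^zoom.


res = 156543.03 * cos(1) / 2^12 = 156543.03 * 0.9998477 / 4096 = 38.21 m/pixel

38.21 m/pixel


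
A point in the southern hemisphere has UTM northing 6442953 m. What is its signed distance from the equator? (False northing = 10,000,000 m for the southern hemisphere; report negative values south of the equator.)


For southern: actual = 6442953 - 10000000 = -3557047 m

-3557047 m


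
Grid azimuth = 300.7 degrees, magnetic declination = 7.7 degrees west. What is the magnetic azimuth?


magnetic azimuth = grid azimuth - declination (east +ve)
mag_az = 300.7 - -7.7 = 308.4 degrees

308.4 degrees


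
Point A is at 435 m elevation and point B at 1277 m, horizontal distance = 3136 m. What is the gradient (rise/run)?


gradient = (1277 - 435) / 3136 = 842 / 3136 = 0.2685

0.2685


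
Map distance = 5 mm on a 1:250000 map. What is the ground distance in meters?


ground = 5 mm * 250000 / 1000 = 1250.0 m

1250.0 m


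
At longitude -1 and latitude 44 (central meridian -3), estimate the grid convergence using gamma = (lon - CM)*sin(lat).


gamma = (-1 - -3) * sin(44) = 2 * 0.694658 = 1.389 degrees

1.389 degrees


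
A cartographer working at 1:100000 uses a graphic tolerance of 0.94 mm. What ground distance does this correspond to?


ground = 0.94 mm * 100000 / 1000 = 94.0 m

94.0 m


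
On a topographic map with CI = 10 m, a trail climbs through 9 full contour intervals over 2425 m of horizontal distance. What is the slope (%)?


elevation change = 9 * 10 = 90 m
slope = 90 / 2425 * 100 = 3.7%

3.7%


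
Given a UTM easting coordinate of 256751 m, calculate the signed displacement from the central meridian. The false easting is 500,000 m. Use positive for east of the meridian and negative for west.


displacement = 256751 - 500000 = -243249 m

-243249 m


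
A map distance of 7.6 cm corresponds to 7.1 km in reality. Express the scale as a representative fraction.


ground = 7.1 km = 710000 cm; RF denominator = ground / map = 710000 / 7.6 ≈ 93421; RF = 1:93421

1:93421


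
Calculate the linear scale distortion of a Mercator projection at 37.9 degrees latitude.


SF = 1 / cos(37.9) = 1 / 0.789084 = 1.267

1.267


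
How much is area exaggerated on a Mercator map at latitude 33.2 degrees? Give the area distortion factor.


area_distortion = 1/cos^2(33.2) = 1.428

1.428


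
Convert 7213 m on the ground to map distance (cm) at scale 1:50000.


map_cm = 7213 * 100 / 50000 = 14.426 cm ≈ 14.43 cm

14.43 cm


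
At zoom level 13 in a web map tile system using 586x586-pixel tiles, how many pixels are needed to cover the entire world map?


tiles per axis = 2^13 = 8192
total tiles = 8192^2 = 67108864
pixels per axis = 8192 * 586 = 4800512
total pixels = 4800512^2 = 23044915462144

23044915462144 pixels


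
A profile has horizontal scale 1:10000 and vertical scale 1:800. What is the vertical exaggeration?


VE = horizontal_scale / vertical_scale = 10000 / 800 = 12.5

12.5x


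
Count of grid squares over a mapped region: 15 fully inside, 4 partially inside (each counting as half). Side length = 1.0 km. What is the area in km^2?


effective squares = 15 + 4 * 0.5 = 17.0
area = 17.0 * 1.0 = 17.0 km^2

17.0 km^2


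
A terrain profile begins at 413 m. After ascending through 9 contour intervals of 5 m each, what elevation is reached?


elevation = 413 + 9 * 5 = 458 m

458 m


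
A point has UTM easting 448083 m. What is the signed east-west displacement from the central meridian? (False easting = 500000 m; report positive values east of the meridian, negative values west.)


displacement = 448083 - 500000 = -51917 m

-51917 m


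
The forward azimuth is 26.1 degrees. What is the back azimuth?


back azimuth = (26.1 + 180) mod 360 = 206.1 degrees

206.1 degrees


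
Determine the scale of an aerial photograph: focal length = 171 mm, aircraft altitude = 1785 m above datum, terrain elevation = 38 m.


scale = f / (H - h) = 171 mm / 1747 m = 171 / 1747000 = 1:10216

1:10216


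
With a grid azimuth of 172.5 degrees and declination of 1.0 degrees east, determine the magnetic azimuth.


magnetic azimuth = grid azimuth - declination (east +ve)
mag_az = 172.5 - 1.0 = 171.5 degrees

171.5 degrees


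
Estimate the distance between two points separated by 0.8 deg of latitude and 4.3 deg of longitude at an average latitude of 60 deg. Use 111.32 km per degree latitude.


dlat_km = 0.8 * 111.32 = 89.056
dlon_km = 4.3 * 111.32 * cos(60) ≈ 239.338
dist = sqrt(89.056^2 + 239.338^2) ≈ 255.4 km

255.4 km


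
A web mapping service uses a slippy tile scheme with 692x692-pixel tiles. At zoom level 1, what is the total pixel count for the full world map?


tiles per axis = 2^1 = 2
total tiles = 2^2 = 4
pixels per axis = 2 * 692 = 1384
total pixels = 1384^2 = 1915456

1915456 pixels


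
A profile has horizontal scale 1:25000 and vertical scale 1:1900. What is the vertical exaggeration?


VE = horizontal_scale / vertical_scale = 25000 / 1900 ≈ 13.2

13.2x


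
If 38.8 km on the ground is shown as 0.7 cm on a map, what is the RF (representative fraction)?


ground = 38.8 km = 3880000 cm; RF denominator = ground / map = 3880000 / 0.7 ≈ 5542857; RF = 1:5542857

1:5542857


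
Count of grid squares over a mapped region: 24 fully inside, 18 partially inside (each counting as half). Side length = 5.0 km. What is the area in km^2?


effective squares = 24 + 18 * 0.5 = 33.0
area = 33.0 * 25.0 = 825.0 km^2

825.0 km^2


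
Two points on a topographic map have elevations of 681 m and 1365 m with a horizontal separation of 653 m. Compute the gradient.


gradient = (1365 - 681) / 653 = 684 / 653 = 1.0475

1.0475


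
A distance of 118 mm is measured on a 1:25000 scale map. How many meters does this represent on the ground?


ground = 118 mm * 25000 / 1000 = 2950.0 m

2950.0 m


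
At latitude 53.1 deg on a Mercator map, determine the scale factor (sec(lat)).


SF = 1 / cos(53.1) = 1 / 0.60042 = 1.666

1.666


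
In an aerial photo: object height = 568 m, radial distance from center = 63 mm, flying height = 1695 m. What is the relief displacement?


d = h * r / H = 568 * 63 / 1695 = 21.11 mm

21.11 mm


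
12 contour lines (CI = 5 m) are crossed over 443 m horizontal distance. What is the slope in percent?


elevation change = 12 * 5 = 60 m
slope = 60 / 443 * 100 = 13.5%

13.5%


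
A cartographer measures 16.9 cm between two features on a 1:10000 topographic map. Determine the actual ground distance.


ground = 16.9 cm * 10000 / 100 = 1690.0 m = 1.69 km

1.69 km


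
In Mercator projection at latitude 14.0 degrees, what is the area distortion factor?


area_distortion = 1/cos^2(14.0) = 1.062

1.062


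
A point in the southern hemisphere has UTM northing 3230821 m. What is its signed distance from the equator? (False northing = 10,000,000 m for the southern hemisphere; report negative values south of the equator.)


For southern: actual = 3230821 - 10000000 = -6769179 m

-6769179 m


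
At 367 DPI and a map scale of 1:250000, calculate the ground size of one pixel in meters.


pixel_cm = 2.54 / 367 ≈ 0.006921 cm
ground = pixel_cm * 250000 / 100 = 2.54 * 250000 / (367 * 100) = 635000 / 36700 ≈ 17.3 m

17.3 m


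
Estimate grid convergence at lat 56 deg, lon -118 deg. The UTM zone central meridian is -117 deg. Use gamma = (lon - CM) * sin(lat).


gamma = (-118 - -117) * sin(56) = -1 * 0.829038 = -0.829 degrees

-0.829 degrees


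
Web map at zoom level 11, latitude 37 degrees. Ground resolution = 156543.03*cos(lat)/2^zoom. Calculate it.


res = 156543.03 * cos(37) / 2^11 = 156543.03 * 0.79863551 / 2048 = 61.05 m/pixel

61.05 m/pixel


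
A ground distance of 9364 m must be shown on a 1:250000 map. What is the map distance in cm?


map_cm = 9364 * 100 / 250000 = 3.7456 cm ≈ 3.75 cm

3.75 cm


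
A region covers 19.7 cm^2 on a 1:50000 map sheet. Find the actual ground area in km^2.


ground_area = 19.7 * (50000/100)^2 = 4925000.0 m^2 = 4.925 km^2

4.925 km^2


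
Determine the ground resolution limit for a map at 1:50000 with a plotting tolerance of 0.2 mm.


ground = 0.2 mm * 50000 / 1000 = 10.0 m

10.0 m


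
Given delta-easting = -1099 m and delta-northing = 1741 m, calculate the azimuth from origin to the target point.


az = atan2(-1099, 1741) = -32.3 deg
adjusted to 0-360: 327.7 degrees

327.7 degrees


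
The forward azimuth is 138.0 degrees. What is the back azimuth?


back azimuth = (138.0 + 180) mod 360 = 318.0 degrees

318.0 degrees


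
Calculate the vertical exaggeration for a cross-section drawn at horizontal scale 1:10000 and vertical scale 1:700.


VE = horizontal_scale / vertical_scale = 10000 / 700 ≈ 14.3

14.3x


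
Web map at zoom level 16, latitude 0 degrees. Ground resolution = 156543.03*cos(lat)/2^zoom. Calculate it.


res = 156543.03 * cos(0) / 2^16 = 156543.03 * 1.0 / 65536 = 2.39 m/pixel

2.39 m/pixel


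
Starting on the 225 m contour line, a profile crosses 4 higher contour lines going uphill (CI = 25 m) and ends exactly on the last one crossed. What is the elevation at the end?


elevation = 225 + 4 * 25 = 325 m

325 m


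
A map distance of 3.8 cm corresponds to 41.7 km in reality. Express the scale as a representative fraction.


ground = 41.7 km = 4170000 cm; RF denominator = ground / map = 4170000 / 3.8 ≈ 1097368; RF = 1:1097368

1:1097368


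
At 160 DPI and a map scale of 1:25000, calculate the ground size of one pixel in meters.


pixel_cm = 2.54 / 160 = 0.015875 cm
ground = pixel_cm * 25000 / 100 = 2.54 * 25000 / (160 * 100) = 63500 / 16000 ≈ 3.97 m

3.97 m


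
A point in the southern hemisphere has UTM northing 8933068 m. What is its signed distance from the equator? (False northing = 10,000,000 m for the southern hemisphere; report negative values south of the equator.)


For southern: actual = 8933068 - 10000000 = -1066932 m

-1066932 m


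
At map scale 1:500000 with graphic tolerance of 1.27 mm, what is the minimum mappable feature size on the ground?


ground = 1.27 mm * 500000 / 1000 = 635.0 m

635.0 m


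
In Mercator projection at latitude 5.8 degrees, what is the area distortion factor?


area_distortion = 1/cos^2(5.8) = 1.01

1.01


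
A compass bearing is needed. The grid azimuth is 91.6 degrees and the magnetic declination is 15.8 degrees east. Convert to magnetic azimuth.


magnetic azimuth = grid azimuth - declination (east +ve)
mag_az = 91.6 - 15.8 = 75.8 degrees

75.8 degrees


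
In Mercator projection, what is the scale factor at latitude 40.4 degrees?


SF = 1 / cos(40.4) = 1 / 0.761538 = 1.313

1.313


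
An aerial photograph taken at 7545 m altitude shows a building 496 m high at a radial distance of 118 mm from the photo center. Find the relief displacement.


d = h * r / H = 496 * 118 / 7545 = 7.76 mm

7.76 mm


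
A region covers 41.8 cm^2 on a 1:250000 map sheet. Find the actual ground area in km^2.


ground_area = 41.8 * (250000/100)^2 = 261250000.0 m^2 = 261.25 km^2

261.25 km^2


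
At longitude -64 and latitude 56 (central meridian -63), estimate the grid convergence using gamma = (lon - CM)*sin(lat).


gamma = (-64 - -63) * sin(56) = -1 * 0.829038 = -0.829 degrees

-0.829 degrees


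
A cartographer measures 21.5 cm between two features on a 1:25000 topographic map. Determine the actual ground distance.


ground = 21.5 cm * 25000 / 100 = 5375.0 m = 5.375 km

5.375 km


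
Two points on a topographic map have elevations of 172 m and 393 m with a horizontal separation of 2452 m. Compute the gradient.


gradient = (393 - 172) / 2452 = 221 / 2452 = 0.0901

0.0901


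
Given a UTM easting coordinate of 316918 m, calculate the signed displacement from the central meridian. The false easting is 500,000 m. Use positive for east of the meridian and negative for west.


displacement = 316918 - 500000 = -183082 m

-183082 m


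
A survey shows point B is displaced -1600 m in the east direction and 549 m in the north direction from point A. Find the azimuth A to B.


az = atan2(-1600, 549) = -71.1 deg
adjusted to 0-360: 288.9 degrees

288.9 degrees


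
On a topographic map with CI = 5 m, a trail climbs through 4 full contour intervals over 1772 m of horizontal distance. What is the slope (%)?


elevation change = 4 * 5 = 20 m
slope = 20 / 1772 * 100 = 1.1%

1.1%


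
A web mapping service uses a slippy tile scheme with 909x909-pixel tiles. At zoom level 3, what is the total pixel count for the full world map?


tiles per axis = 2^3 = 8
total tiles = 8^2 = 64
pixels per axis = 8 * 909 = 7272
total pixels = 7272^2 = 52881984

52881984 pixels


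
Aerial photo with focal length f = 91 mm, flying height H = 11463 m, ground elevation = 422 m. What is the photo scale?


scale = f / (H - h) = 91 mm / 11041 m = 91 / 11041000 = 1:121330

1:121330


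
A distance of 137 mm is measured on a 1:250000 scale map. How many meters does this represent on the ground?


ground = 137 mm * 250000 / 1000 = 34250.0 m

34250.0 m


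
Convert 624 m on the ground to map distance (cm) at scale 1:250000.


map_cm = 624 * 100 / 250000 = 0.2496 cm ≈ 0.25 cm

0.25 cm


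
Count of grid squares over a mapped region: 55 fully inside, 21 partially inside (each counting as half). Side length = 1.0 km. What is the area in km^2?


effective squares = 55 + 21 * 0.5 = 65.5
area = 65.5 * 1.0 = 65.5 km^2

65.5 km^2


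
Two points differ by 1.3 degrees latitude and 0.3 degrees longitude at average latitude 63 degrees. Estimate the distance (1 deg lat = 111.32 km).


dlat_km = 1.3 * 111.32 = 144.716
dlon_km = 0.3 * 111.32 * cos(63) ≈ 15.161
dist = sqrt(144.716^2 + 15.161^2) ≈ 145.5 km

145.5 km


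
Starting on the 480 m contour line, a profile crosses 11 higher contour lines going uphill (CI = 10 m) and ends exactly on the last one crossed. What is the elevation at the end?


elevation = 480 + 11 * 10 = 590 m

590 m


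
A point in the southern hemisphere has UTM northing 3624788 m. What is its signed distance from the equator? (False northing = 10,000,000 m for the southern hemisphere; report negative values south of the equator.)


For southern: actual = 3624788 - 10000000 = -6375212 m

-6375212 m


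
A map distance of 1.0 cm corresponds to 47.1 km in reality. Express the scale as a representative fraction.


ground = 47.1 km = 4710000 cm; RF denominator = ground / map = 4710000 / 1.0 = 4710000; RF = 1:4710000

1:4710000


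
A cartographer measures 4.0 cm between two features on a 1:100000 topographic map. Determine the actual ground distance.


ground = 4.0 cm * 100000 / 100 = 4000.0 m = 4.0 km

4.0 km


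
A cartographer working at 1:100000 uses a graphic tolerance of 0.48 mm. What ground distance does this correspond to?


ground = 0.48 mm * 100000 / 1000 = 48.0 m

48.0 m


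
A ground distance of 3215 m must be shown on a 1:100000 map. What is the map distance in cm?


map_cm = 3215 * 100 / 100000 = 3.215 cm ≈ 3.22 cm

3.22 cm


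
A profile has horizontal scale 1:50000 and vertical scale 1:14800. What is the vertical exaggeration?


VE = horizontal_scale / vertical_scale = 50000 / 14800 ≈ 3.4

3.4x


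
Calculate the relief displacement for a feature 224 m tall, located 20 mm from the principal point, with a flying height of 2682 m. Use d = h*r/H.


d = h * r / H = 224 * 20 / 2682 = 1.67 mm

1.67 mm


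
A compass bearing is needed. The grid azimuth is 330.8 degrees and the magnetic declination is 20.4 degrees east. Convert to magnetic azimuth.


magnetic azimuth = grid azimuth - declination (east +ve)
mag_az = 330.8 - 20.4 = 310.4 degrees

310.4 degrees


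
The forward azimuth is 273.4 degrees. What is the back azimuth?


back azimuth = (273.4 + 180) mod 360 = 93.4 degrees

93.4 degrees


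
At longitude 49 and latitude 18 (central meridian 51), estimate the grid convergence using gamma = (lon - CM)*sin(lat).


gamma = (49 - 51) * sin(18) = -2 * 0.309017 = -0.618 degrees

-0.618 degrees


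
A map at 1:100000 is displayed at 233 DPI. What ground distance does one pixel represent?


pixel_cm = 2.54 / 233 ≈ 0.010901 cm
ground = pixel_cm * 100000 / 100 = 2.54 * 100000 / (233 * 100) = 254000 / 23300 ≈ 10.9 m

10.9 m


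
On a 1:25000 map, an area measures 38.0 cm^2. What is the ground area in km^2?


ground_area = 38.0 * (25000/100)^2 = 2375000.0 m^2 = 2.375 km^2

2.375 km^2


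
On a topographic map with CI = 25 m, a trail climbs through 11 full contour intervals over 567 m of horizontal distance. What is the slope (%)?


elevation change = 11 * 25 = 275 m
slope = 275 / 567 * 100 = 48.5%

48.5%


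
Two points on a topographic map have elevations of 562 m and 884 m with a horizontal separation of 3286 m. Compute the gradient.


gradient = (884 - 562) / 3286 = 322 / 3286 = 0.098

0.098


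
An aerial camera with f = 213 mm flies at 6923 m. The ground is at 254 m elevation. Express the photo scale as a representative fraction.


scale = f / (H - h) = 213 mm / 6669 m = 213 / 6669000 = 1:31310

1:31310


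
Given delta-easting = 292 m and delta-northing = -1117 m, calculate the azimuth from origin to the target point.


az = atan2(292, -1117) = 165.3 deg
adjusted to 0-360: 165.3 degrees

165.3 degrees


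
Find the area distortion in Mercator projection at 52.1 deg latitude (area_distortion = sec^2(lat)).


area_distortion = 1/cos^2(52.1) = 2.65

2.65


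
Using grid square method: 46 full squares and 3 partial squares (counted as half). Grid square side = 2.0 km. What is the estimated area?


effective squares = 46 + 3 * 0.5 = 47.5
area = 47.5 * 4.0 = 190.0 km^2

190.0 km^2


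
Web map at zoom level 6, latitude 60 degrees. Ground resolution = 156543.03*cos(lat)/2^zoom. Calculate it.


res = 156543.03 * cos(60) / 2^6 = 156543.03 * 0.5 / 64 = 1222.99 m/pixel

1222.99 m/pixel


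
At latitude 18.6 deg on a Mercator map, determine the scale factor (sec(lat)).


SF = 1 / cos(18.6) = 1 / 0.947768 = 1.055

1.055


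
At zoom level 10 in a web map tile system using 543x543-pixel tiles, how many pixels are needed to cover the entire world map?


tiles per axis = 2^10 = 1024
total tiles = 1024^2 = 1048576
pixels per axis = 1024 * 543 = 556032
total pixels = 556032^2 = 309171585024

309171585024 pixels


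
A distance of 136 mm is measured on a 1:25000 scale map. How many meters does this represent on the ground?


ground = 136 mm * 25000 / 1000 = 3400.0 m

3400.0 m


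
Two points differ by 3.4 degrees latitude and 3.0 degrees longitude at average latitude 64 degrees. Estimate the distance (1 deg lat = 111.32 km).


dlat_km = 3.4 * 111.32 = 378.488
dlon_km = 3.0 * 111.32 * cos(64) ≈ 146.398
dist = sqrt(378.488^2 + 146.398^2) ≈ 405.8 km

405.8 km


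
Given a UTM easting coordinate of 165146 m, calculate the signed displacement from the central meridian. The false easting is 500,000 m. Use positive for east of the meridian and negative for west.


displacement = 165146 - 500000 = -334854 m

-334854 m


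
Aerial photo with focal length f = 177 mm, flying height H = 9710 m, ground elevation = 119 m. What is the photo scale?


scale = f / (H - h) = 177 mm / 9591 m = 177 / 9591000 = 1:54186

1:54186


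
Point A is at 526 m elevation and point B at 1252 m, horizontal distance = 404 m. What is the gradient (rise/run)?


gradient = (1252 - 526) / 404 = 726 / 404 = 1.797

1.797


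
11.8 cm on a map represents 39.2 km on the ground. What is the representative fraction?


ground = 39.2 km = 3920000 cm; RF denominator = ground / map = 3920000 / 11.8 ≈ 332203; RF = 1:332203

1:332203


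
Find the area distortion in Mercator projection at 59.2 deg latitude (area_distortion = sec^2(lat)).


area_distortion = 1/cos^2(59.2) = 3.814

3.814


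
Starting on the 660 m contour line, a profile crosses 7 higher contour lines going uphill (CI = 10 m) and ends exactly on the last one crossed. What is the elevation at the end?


elevation = 660 + 7 * 10 = 730 m

730 m


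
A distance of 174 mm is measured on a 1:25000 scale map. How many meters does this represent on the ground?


ground = 174 mm * 25000 / 1000 = 4350.0 m

4350.0 m


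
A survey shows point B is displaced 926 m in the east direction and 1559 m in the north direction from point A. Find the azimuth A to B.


az = atan2(926, 1559) = 30.7 deg
adjusted to 0-360: 30.7 degrees

30.7 degrees


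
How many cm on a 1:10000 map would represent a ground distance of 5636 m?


map_cm = 5636 * 100 / 10000 = 56.36 cm

56.36 cm


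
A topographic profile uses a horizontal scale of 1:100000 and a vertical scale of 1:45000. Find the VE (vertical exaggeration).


VE = horizontal_scale / vertical_scale = 100000 / 45000 ≈ 2.2

2.2x
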